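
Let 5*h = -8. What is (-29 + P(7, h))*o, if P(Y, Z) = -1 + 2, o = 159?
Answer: -4452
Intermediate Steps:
h = -8/5 (h = (1/5)*(-8) = -8/5 ≈ -1.6000)
P(Y, Z) = 1
(-29 + P(7, h))*o = (-29 + 1)*159 = -28*159 = -4452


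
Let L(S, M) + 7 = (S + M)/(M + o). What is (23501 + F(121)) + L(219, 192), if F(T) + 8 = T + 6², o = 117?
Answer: 2435366/103 ≈ 23644.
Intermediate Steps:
F(T) = 28 + T (F(T) = -8 + (T + 6²) = -8 + (T + 36) = -8 + (36 + T) = 28 + T)
L(S, M) = -7 + (M + S)/(117 + M) (L(S, M) = -7 + (S + M)/(M + 117) = -7 + (M + S)/(117 + M))
(23501 + F(121)) + L(219, 192) = (23501 + (28 + 121)) + (-819 + 219 - 6*192)/(117 + 192) = (23501 + 149) + (-819 + 219 - 1152)/309 = 23650 + (1/309)*(-1752) = 23650 - 584/103 = 2435366/103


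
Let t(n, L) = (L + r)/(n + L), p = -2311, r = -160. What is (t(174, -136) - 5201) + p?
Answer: -142876/19 ≈ -7519.8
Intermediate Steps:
t(n, L) = (-160 + L)/(L + n) (t(n, L) = (L - 160)/(n + L) = (-160 + L)/(L + n))
(t(174, -136) - 5201) + p = ((-160 - 136)/(-136 + 174) - 5201) - 2311 = (-296/38 - 5201) - 2311 = ((1/38)*(-296) - 5201) - 2311 = (-148/19 - 5201) - 2311 = -98967/19 - 2311 = -142876/19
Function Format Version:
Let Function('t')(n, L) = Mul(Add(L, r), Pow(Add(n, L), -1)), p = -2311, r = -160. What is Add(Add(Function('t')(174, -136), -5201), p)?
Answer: Rational(-142876, 19) ≈ -7519.8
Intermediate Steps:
Function('t')(n, L) = Mul(Pow(Add(L, n), -1), Add(-160, L)) (Function('t')(n, L) = Mul(Add(L, -160), Pow(Add(n, L), -1)) = Mul(Add(-160, L), Pow(Add(L, n), -1)) = Mul(Pow(Add(L, n), -1), Add(-160, L)))
Add(Add(Function('t')(174, -136), -5201), p) = Add(Add(Mul(Pow(Add(-136, 174), -1), Add(-160, -136)), -5201), -2311) = Add(Add(Mul(Pow(38, -1), -296), -5201), -2311) = Add(Add(Mul(Rational(1, 38), -296), -5201), -2311) = Add(Add(Rational(-148, 19), -5201), -2311) = Add(Rational(-98967, 19), -2311) = Rational(-142876, 19)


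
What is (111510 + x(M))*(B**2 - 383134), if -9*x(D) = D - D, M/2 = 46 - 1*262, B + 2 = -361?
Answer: -28029711150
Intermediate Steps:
B = -363 (B = -2 - 361 = -363)
M = -432 (M = 2*(46 - 1*262) = 2*(46 - 262) = 2*(-216) = -432)
x(D) = 0 (x(D) = -(D - D)/9 = -1/9*0 = 0)
(111510 + x(M))*(B**2 - 383134) = (111510 + 0)*((-363)**2 - 383134) = 111510*(131769 - 383134) = 111510*(-251365) = -28029711150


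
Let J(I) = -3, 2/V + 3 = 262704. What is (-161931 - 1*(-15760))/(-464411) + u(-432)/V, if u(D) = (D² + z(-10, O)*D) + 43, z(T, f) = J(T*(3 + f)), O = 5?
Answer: 22931717967498235/928822 ≈ 2.4689e+10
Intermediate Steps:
V = 2/262701 (V = 2/(-3 + 262704) = 2/262701 ≈ 7.6132e-6)
z(T, f) = -3
u(D) = 43 + D² - 3*D (u(D) = (D² - 3*D) + 43 = 43 + D² - 3*D)
(-161931 - 1*(-15760))/(-464411) + u(-432)/V = (-161931 - 1*(-15760))/(-464411) + (43 + (-432)² - 3*(-432))/(2/262701) = (-161931 + 15760)*(-1/464411) + (43 + 186624 + 1296)*(262701/2) = -146171*(-1/464411) + 187963*(262701/2) = 146171/464411 + 49378068063/2 = 22931717967498235/928822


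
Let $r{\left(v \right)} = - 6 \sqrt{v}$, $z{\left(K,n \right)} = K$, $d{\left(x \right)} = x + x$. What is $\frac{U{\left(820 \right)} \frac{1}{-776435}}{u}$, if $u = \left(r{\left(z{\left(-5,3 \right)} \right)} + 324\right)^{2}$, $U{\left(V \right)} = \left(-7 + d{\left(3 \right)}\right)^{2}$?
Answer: $- \frac{i}{3018779280 \sqrt{5} + 81367282260 i} \approx -1.2206 \cdot 10^{-11} - 1.0126 \cdot 10^{-12} i$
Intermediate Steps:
$d{\left(x \right)} = 2 x$
$U{\left(V \right)} = 1$ ($U{\left(V \right)} = \left(-7 + 2 \cdot 3\right)^{2} = \left(-7 + 6\right)^{2} = \left(-1\right)^{2} = 1$)
$u = \left(324 - 6 i \sqrt{5}\right)^{2}$ ($u = \left(- 6 \sqrt{-5} + 324\right)^{2} = \left(- 6 i \sqrt{5} + 324\right)^{2} = \left(324 - 6 i \sqrt{5}\right)^{2} \approx 1.048 \cdot 10^{5} - 8693.8 i$)
$\frac{U{\left(820 \right)} \frac{1}{-776435}}{u} = \frac{1 \frac{1}{-776435}}{104796 - 3888 i \sqrt{5}} = \frac{1 \left(- \frac{1}{776435}\right)}{104796 - 3888 i \sqrt{5}} = - \frac{1}{776435 \left(104796 - 3888 i \sqrt{5}\right)}$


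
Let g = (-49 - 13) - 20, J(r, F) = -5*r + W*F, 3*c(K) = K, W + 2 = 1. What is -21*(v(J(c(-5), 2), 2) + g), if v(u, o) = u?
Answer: 1589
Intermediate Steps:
W = -1 (W = -2 + 1 = -1)
c(K) = K/3
J(r, F) = -F - 5*r (J(r, F) = -5*r - F = -F - 5*r)
g = -82 (g = -62 - 20 = -82)
-21*(v(J(c(-5), 2), 2) + g) = -21*((-1*2 - 5*(-5)/3) - 82) = -21*((-2 - 5*(-5/3)) - 82) = -21*((-2 + 25/3) - 82) = -21*(19/3 - 82) = -21*(-227/3) = 1589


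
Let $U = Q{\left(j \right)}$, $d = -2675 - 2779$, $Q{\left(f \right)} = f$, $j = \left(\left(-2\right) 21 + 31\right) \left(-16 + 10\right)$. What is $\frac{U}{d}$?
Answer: $- \frac{11}{909} \approx -0.012101$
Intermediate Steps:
$j = 66$ ($j = \left(-42 + 31\right) \left(-6\right) = \left(-11\right) \left(-6\right) = 66$)
$d = -5454$
$U = 66$
$\frac{U}{d} = \frac{66}{-5454} = 66 \left(- \frac{1}{5454}\right) = - \frac{11}{909}$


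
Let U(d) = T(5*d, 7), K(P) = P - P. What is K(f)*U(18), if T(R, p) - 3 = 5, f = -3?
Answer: 0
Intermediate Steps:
K(P) = 0
T(R, p) = 8 (T(R, p) = 3 + 5 = 8)
U(d) = 8
K(f)*U(18) = 0*8 = 0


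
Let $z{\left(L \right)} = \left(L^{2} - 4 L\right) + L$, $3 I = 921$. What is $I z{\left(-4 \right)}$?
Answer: $8596$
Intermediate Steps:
$I = 307$ ($I = \frac{1}{3} \cdot 921 = 307$)
$z{\left(L \right)} = L^{2} - 3 L$
$I z{\left(-4 \right)} = 307 \left(- 4 \left(-3 - 4\right)\right) = 307 \left(\left(-4\right) \left(-7\right)\right) = 307 \cdot 28 = 8596$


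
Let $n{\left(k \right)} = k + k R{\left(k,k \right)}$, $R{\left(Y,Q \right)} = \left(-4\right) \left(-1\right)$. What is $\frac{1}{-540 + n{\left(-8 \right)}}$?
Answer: $- \frac{1}{580} \approx -0.0017241$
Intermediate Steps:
$R{\left(Y,Q \right)} = 4$
$n{\left(k \right)} = 5 k$ ($n{\left(k \right)} = k + k 4 = k + 4 k = 5 k$)
$\frac{1}{-540 + n{\left(-8 \right)}} = \frac{1}{-540 + 5 \left(-8\right)} = \frac{1}{-540 - 40} = \frac{1}{-580} = - \frac{1}{580}$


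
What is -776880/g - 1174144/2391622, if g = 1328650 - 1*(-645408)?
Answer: -1043957913928/1180300135519 ≈ -0.88449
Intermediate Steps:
g = 1974058 (g = 1328650 + 645408 = 1974058)
-776880/g - 1174144/2391622 = -776880/1974058 - 1174144/2391622 = -776880*1/1974058 - 1174144*1/2391622 = -388440/987029 - 587072/1195811 = -1043957913928/1180300135519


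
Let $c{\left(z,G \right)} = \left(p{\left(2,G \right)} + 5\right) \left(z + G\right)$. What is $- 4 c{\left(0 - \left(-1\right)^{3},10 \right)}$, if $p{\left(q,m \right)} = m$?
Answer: $-660$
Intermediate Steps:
$c{\left(z,G \right)} = \left(5 + G\right) \left(G + z\right)$ ($c{\left(z,G \right)} = \left(G + 5\right) \left(z + G\right) = \left(5 + G\right) \left(G + z\right)$)
$- 4 c{\left(0 - \left(-1\right)^{3},10 \right)} = - 4 \left(10^{2} + 5 \cdot 10 + 5 \left(0 - \left(-1\right)^{3}\right) + 10 \left(0 - \left(-1\right)^{3}\right)\right) = - 4 \left(100 + 50 + 5 \left(0 - -1\right) + 10 \left(0 - -1\right)\right) = - 4 \left(100 + 50 + 5 \left(0 + 1\right) + 10 \left(0 + 1\right)\right) = - 4 \left(100 + 50 + 5 \cdot 1 + 10 \cdot 1\right) = - 4 \left(100 + 50 + 5 + 10\right) = \left(-4\right) 165 = -660$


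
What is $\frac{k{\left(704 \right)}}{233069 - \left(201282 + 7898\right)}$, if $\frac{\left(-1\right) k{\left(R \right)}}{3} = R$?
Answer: $- \frac{704}{7963} \approx -0.088409$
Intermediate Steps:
$k{\left(R \right)} = - 3 R$
$\frac{k{\left(704 \right)}}{233069 - \left(201282 + 7898\right)} = \frac{\left(-3\right) 704}{233069 - \left(201282 + 7898\right)} = - \frac{2112}{233069 - 209180} = - \frac{2112}{23889} = \left(-2112\right) \frac{1}{23889} = - \frac{704}{7963}$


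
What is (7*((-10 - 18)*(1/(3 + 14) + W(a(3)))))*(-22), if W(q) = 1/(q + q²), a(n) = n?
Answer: 31262/51 ≈ 612.98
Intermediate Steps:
(7*((-10 - 18)*(1/(3 + 14) + W(a(3)))))*(-22) = (7*((-10 - 18)*(1/(3 + 14) + 1/(3*(1 + 3)))))*(-22) = (7*(-28*(1/17 + (⅓)/4)))*(-22) = (7*(-28*(1/17 + (⅓)*(¼))))*(-22) = (7*(-28*(1/17 + 1/12)))*(-22) = (7*(-28*29/204))*(-22) = (7*(-203/51))*(-22) = -1421/51*(-22) = 31262/51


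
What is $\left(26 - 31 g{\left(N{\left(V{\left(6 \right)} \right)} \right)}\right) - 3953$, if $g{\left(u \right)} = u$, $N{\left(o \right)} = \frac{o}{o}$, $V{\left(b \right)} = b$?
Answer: $-3958$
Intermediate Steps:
$N{\left(o \right)} = 1$
$\left(26 - 31 g{\left(N{\left(V{\left(6 \right)} \right)} \right)}\right) - 3953 = \left(26 - 31\right) - 3953 = -5 - 3953 = -3958$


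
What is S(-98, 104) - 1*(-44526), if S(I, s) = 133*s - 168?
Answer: 58190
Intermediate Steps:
S(I, s) = -168 + 133*s
S(-98, 104) - 1*(-44526) = (-168 + 133*104) - 1*(-44526) = (-168 + 13832) + 44526 = 13664 + 44526 = 58190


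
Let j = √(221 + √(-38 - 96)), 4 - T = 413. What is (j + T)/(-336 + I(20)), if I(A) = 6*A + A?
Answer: 409/196 - √(221 + I*√134)/196 ≈ 2.0109 - 0.0019857*I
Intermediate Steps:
T = -409 (T = 4 - 1*413 = 4 - 413 = -409)
I(A) = 7*A
j = √(221 + I*√134) (j = √(221 + √(-134)) = √(221 + I*√134) ≈ 14.871 + 0.3892*I)
(j + T)/(-336 + I(20)) = (√(221 + I*√134) - 409)/(-336 + 7*20) = (-409 + √(221 + I*√134))/(-336 + 140) = (-409 + √(221 + I*√134))/(-196) = (-409 + √(221 + I*√134))*(-1/196) = 409/196 - √(221 + I*√134)/196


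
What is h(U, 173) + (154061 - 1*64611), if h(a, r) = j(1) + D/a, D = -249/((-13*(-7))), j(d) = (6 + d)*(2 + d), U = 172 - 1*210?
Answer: 309390967/3458 ≈ 89471.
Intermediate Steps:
U = -38 (U = 172 - 210 = -38)
j(d) = (2 + d)*(6 + d)
D = -249/91 ≈ -2.7363
h(a, r) = 21 - 249/(91*a) (h(a, r) = (12 + 1² + 8*1) - 249/(91*a) = (12 + 1 + 8) - 249/(91*a) = 21 - 249/(91*a))
h(U, 173) + (154061 - 1*64611) = (21 - 249/91/(-38)) + (154061 - 1*64611) = (21 - 249/91*(-1/38)) + (154061 - 64611) = (21 + 249/3458) + 89450 = 72867/3458 + 89450 = 309390967/3458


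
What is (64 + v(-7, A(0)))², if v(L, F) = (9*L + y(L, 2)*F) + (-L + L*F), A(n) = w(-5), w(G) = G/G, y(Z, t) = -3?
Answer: 4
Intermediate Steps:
w(G) = 1
A(n) = 1
v(L, F) = -3*F + 8*L + F*L (v(L, F) = (9*L - 3*F) + (-L + L*F) = (-3*F + 9*L) + (-L + F*L) = -3*F + 8*L + F*L)
(64 + v(-7, A(0)))² = (64 + (-3*1 + 8*(-7) + 1*(-7)))² = (64 + (-3 - 56 - 7))² = (64 - 66)² = (-2)² = 4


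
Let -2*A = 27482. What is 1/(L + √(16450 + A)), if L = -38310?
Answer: -12770/489217797 - √301/489217797 ≈ -2.6138e-5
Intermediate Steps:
A = -13741 (A = -½*27482 = -13741)
1/(L + √(16450 + A)) = 1/(-38310 + √(16450 - 13741)) = 1/(-38310 + √2709) = 1/(-38310 + 3*√301)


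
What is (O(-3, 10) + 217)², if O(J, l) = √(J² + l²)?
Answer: (217 + √109)² ≈ 51729.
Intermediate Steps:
(O(-3, 10) + 217)² = (√((-3)² + 10²) + 217)² = (√(9 + 100) + 217)² = (√109 + 217)² = (217 + √109)²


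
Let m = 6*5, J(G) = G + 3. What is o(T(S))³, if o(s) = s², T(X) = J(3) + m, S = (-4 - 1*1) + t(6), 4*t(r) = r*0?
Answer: 2176782336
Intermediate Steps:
J(G) = 3 + G
t(r) = 0 (t(r) = (r*0)/4 = (¼)*0 = 0)
m = 30
S = -5 (S = (-4 - 1*1) + 0 = (-4 - 1) + 0 = -5 + 0 = -5)
T(X) = 36 (T(X) = (3 + 3) + 30 = 6 + 30 = 36)
o(T(S))³ = (36²)³ = 1296³ = 2176782336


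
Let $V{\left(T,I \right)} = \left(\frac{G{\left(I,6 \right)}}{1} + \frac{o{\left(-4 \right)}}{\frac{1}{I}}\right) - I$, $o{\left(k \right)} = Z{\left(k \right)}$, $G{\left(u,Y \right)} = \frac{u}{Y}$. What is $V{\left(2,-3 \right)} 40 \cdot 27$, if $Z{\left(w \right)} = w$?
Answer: $15660$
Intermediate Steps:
$o{\left(k \right)} = k$
$V{\left(T,I \right)} = - \frac{29 I}{6}$ ($V{\left(T,I \right)} = \left(\frac{I \frac{1}{6}}{1} - \frac{4}{\frac{1}{I}}\right) - I = \left(I \frac{1}{6} \cdot 1 - 4 I\right) - I = \left(\frac{I}{6} \cdot 1 - 4 I\right) - I = \left(\frac{I}{6} - 4 I\right) - I = - \frac{23 I}{6} - I = - \frac{29 I}{6}$)
$V{\left(2,-3 \right)} 40 \cdot 27 = \left(- \frac{29}{6}\right) \left(-3\right) 40 \cdot 27 = \frac{29}{2} \cdot 40 \cdot 27 = 580 \cdot 27 = 15660$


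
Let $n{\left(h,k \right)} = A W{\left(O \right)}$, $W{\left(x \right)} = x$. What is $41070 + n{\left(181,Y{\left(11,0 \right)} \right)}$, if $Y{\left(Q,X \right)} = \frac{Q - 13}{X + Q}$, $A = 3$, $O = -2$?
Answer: $41064$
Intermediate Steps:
$Y{\left(Q,X \right)} = \frac{-13 + Q}{Q + X}$
$n{\left(h,k \right)} = -6$ ($n{\left(h,k \right)} = 3 \left(-2\right) = -6$)
$41070 + n{\left(181,Y{\left(11,0 \right)} \right)} = 41070 - 6 = 41064$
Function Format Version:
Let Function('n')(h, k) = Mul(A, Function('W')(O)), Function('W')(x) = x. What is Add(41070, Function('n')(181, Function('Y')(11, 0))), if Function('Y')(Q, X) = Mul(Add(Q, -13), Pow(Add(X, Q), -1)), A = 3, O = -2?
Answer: 41064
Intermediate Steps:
Function('Y')(Q, X) = Mul(Pow(Add(Q, X), -1), Add(-13, Q)) (Function('Y')(Q, X) = Mul(Add(-13, Q), Pow(Add(Q, X), -1)) = Mul(Pow(Add(Q, X), -1), Add(-13, Q)))
Function('n')(h, k) = -6 (Function('n')(h, k) = Mul(3, -2) = -6)
Add(41070, Function('n')(181, Function('Y')(11, 0))) = Add(41070, -6) = 41064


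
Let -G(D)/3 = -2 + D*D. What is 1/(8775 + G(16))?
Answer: 1/8013 ≈ 0.00012480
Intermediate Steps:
G(D) = 6 - 3*D**2 (G(D) = -3*(-2 + D*D) = -3*(-2 + D**2) = 6 - 3*D**2)
1/(8775 + G(16)) = 1/(8775 + (6 - 3*16**2)) = 1/(8775 + (6 - 3*256)) = 1/(8775 + (6 - 768)) = 1/(8775 - 762) = 1/8013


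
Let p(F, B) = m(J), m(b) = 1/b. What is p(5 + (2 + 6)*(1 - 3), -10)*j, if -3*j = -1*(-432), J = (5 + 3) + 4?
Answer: -12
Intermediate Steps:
J = 12 (J = 8 + 4 = 12)
p(F, B) = 1/12
j = -144 (j = -(-1)*(-432)/3 = -1/3*432 = -144)
p(5 + (2 + 6)*(1 - 3), -10)*j = (1/12)*(-144) = -12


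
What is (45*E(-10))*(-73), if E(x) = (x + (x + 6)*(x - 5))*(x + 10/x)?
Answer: 1806750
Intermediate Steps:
E(x) = (x + 10/x)*(x + (-5 + x)*(6 + x)) (E(x) = (x + (6 + x)*(-5 + x))*(x + 10/x) = (x + (-5 + x)*(6 + x))*(x + 10/x) = (x + 10/x)*(x + (-5 + x)*(6 + x)))
(45*E(-10))*(-73) = (45*(20 + (-10)³ - 300/(-10) - 20*(-10) + 2*(-10)²))*(-73) = (45*(20 - 1000 - 300*(-⅒) + 200 + 2*100))*(-73) = (45*(20 - 1000 + 30 + 200 + 200))*(-73) = (45*(-550))*(-73) = -24750*(-73) = 1806750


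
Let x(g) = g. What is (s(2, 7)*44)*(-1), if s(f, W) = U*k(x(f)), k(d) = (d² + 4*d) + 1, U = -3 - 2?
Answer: 2860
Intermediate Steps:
U = -5
k(d) = 1 + d² + 4*d
s(f, W) = -5 - 20*f - 5*f² (s(f, W) = -5*(1 + f² + 4*f) = -5 - 20*f - 5*f²)
(s(2, 7)*44)*(-1) = ((-5 - 20*2 - 5*2²)*44)*(-1) = ((-5 - 40 - 5*4)*44)*(-1) = ((-5 - 40 - 20)*44)*(-1) = -65*44*(-1) = -2860*(-1) = 2860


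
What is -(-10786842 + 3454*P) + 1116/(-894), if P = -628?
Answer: 1930436960/149 ≈ 1.2956e+7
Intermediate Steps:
-(-10786842 + 3454*P) + 1116/(-894) = -3454/(1/(-628 - 3123)) + 1116/(-894) = -3454/(1/(-3751)) + 1116*(-1/894) = -3454/(-1/3751) - 186/149 = -3454*(-3751) - 186/149 = 12955954 - 186/149 = 1930436960/149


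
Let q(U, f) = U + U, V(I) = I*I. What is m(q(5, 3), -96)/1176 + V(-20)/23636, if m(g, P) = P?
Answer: -18736/289541 ≈ -0.064709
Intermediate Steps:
V(I) = I²
q(U, f) = 2*U
m(q(5, 3), -96)/1176 + V(-20)/23636 = -96/1176 + (-20)²/23636 = -96*1/1176 + 400*(1/23636) = -4/49 + 100/5909 = -18736/289541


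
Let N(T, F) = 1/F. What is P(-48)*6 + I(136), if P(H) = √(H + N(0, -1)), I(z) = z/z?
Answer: 1 + 42*I ≈ 1.0 + 42.0*I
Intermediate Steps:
I(z) = 1
P(H) = √(-1 + H) (P(H) = √(H + 1/(-1)) = √(H - 1) = √(-1 + H))
P(-48)*6 + I(136) = √(-1 - 48)*6 + 1 = √(-49)*6 + 1 = (7*I)*6 + 1 = 42*I + 1 = 1 + 42*I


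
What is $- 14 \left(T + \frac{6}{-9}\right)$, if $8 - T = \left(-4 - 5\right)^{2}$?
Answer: $\frac{3094}{3} \approx 1031.3$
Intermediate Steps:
$T = -73$ ($T = 8 - \left(-4 - 5\right)^{2} = 8 - \left(-9\right)^{2} = 8 - 81 = -73$)
$- 14 \left(T + \frac{6}{-9}\right) = - 14 \left(-73 + \frac{6}{-9}\right) = - 14 \left(-73 + 6 \left(- \frac{1}{9}\right)\right) = - 14 \left(-73 - \frac{2}{3}\right) = \left(-14\right) \left(- \frac{221}{3}\right) = \frac{3094}{3}$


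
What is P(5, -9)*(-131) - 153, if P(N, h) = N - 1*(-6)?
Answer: -1594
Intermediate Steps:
P(N, h) = 6 + N (P(N, h) = N + 6 = 6 + N)
P(5, -9)*(-131) - 153 = (6 + 5)*(-131) - 153 = 11*(-131) - 153 = -1441 - 153 = -1594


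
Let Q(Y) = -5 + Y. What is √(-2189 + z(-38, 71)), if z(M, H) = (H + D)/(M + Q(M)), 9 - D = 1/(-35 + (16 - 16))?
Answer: 2*I*√54325390/315 ≈ 46.797*I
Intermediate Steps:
D = 316/35 (D = 9 - 1/(-35 + (16 - 16)) = 9 - 1/(-35 + 0) = 9 - 1/(-35) = 9 - 1*(-1/35) = 9 + 1/35 = 316/35 ≈ 9.0286)
z(M, H) = (316/35 + H)/(-5 + 2*M) (z(M, H) = (H + 316/35)/(M + (-5 + M)) = (316/35 + H)/(-5 + 2*M))
√(-2189 + z(-38, 71)) = √(-2189 + (316 + 35*71)/(35*(-5 + 2*(-38)))) = √(-2189 + (316 + 2485)/(35*(-5 - 76))) = √(-2189 + (1/35)*2801/(-81)) = √(-2189 + (1/35)*(-1/81)*2801) = √(-2189 - 2801/2835) = √(-6208616/2835) = 2*I*√54325390/315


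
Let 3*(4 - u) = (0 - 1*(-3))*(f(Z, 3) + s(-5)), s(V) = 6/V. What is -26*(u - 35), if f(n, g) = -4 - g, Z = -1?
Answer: 2964/5 ≈ 592.80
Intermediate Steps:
u = 61/5 (u = 4 - (0 - 1*(-3))*((-4 - 1*3) + 6/(-5))/3 = 4 - (0 + 3)*((-4 - 3) + 6*(-⅕))/3 = 4 - (-7 - 6/5) = 4 - (-41)/5 = 4 - ⅓*(-123/5) = 4 + 41/5 = 61/5 ≈ 12.200)
-26*(u - 35) = -26*(61/5 - 35) = -26*(-114/5) = 2964/5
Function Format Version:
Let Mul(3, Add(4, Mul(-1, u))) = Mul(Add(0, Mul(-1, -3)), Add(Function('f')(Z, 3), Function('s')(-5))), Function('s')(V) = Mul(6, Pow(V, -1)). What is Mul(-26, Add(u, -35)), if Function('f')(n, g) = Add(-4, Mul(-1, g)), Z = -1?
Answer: Rational(2964, 5) ≈ 592.80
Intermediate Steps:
u = Rational(61, 5) (u = Add(4, Mul(Rational(-1, 3), Mul(Add(0, Mul(-1, -3)), Add(Add(-4, Mul(-1, 3)), Mul(6, Pow(-5, -1)))))) = Add(4, Mul(Rational(-1, 3), Mul(Add(0, 3), Add(Add(-4, -3), Mul(6, Rational(-1, 5)))))) = Add(4, Mul(Rational(-1, 3), Mul(3, Add(-7, Rational(-6, 5))))) = Add(4, Mul(Rational(-1, 3), Mul(3, Rational(-41, 5)))) = Add(4, Mul(Rational(-1, 3), Rational(-123, 5))) = Add(4, Rational(41, 5)) = Rational(61, 5) ≈ 12.200)
Mul(-26, Add(u, -35)) = Mul(-26, Add(Rational(61, 5), -35)) = Mul(-26, Rational(-114, 5)) = Rational(2964, 5)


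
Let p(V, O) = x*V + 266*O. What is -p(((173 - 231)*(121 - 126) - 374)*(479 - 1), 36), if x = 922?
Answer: 37010568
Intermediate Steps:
p(V, O) = 266*O + 922*V (p(V, O) = 922*V + 266*O = 266*O + 922*V)
-p(((173 - 231)*(121 - 126) - 374)*(479 - 1), 36) = -(266*36 + 922*(((173 - 231)*(121 - 126) - 374)*(479 - 1))) = -(9576 + 922*((-58*(-5) - 374)*478)) = -(9576 + 922*((290 - 374)*478)) = -(9576 + 922*(-84*478)) = -(9576 + 922*(-40152)) = -(9576 - 37020144) = -1*(-37010568) = 37010568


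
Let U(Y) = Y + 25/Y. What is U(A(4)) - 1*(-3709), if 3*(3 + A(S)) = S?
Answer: 11077/3 ≈ 3692.3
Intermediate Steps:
A(S) = -3 + S/3
U(A(4)) - 1*(-3709) = ((-3 + (⅓)*4) + 25/(-3 + (⅓)*4)) - 1*(-3709) = ((-3 + 4/3) + 25/(-3 + 4/3)) + 3709 = (-5/3 + 25/(-5/3)) + 3709 = (-5/3 + 25*(-⅗)) + 3709 = (-5/3 - 15) + 3709 = -50/3 + 3709 = 11077/3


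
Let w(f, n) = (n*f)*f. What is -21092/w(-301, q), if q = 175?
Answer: -21092/15855175 ≈ -0.0013303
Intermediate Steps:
w(f, n) = n*f**2 (w(f, n) = (f*n)*f = n*f**2)
-21092/w(-301, q) = -21092/(175*(-301)**2) = -21092/(175*90601) = -21092/15855175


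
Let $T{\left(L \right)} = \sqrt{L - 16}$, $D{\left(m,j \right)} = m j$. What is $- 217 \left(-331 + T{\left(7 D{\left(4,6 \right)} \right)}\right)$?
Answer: $71827 - 434 \sqrt{38} \approx 69152.0$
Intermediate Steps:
$D{\left(m,j \right)} = j m$
$T{\left(L \right)} = \sqrt{-16 + L}$
$- 217 \left(-331 + T{\left(7 D{\left(4,6 \right)} \right)}\right) = - 217 \left(-331 + \sqrt{-16 + 7 \cdot 6 \cdot 4}\right) = - 217 \left(-331 + \sqrt{-16 + 7 \cdot 24}\right) = - 217 \left(-331 + \sqrt{-16 + 168}\right) = - 217 \left(-331 + \sqrt{152}\right) = - 217 \left(-331 + 2 \sqrt{38}\right) = 71827 - 434 \sqrt{38}$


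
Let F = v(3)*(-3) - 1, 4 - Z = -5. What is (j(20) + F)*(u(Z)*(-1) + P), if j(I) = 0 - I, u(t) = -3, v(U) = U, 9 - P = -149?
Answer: -4830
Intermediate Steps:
Z = 9 (Z = 4 - 1*(-5) = 4 + 5 = 9)
P = 158 (P = 9 - 1*(-149) = 9 + 149 = 158)
F = -10 (F = 3*(-3) - 1 = -9 - 1 = -10)
j(I) = -I
(j(20) + F)*(u(Z)*(-1) + P) = (-1*20 - 10)*(-3*(-1) + 158) = (-20 - 10)*(3 + 158) = -30*161 = -4830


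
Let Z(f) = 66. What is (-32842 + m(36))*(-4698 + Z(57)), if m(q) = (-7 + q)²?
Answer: 148228632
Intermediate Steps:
(-32842 + m(36))*(-4698 + Z(57)) = (-32842 + (-7 + 36)²)*(-4698 + 66) = (-32842 + 29²)*(-4632) = (-32842 + 841)*(-4632) = -32001*(-4632) = 148228632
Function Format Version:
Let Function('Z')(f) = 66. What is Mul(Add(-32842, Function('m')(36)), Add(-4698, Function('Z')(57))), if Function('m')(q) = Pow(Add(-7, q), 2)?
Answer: 148228632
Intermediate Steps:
Mul(Add(-32842, Function('m')(36)), Add(-4698, Function('Z')(57))) = Mul(Add(-32842, Pow(Add(-7, 36), 2)), Add(-4698, 66)) = Mul(Add(-32842, Pow(29, 2)), -4632) = Mul(Add(-32842, 841), -4632) = Mul(-32001, -4632) = 148228632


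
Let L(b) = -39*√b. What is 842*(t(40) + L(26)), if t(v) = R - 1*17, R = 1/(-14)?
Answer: -100619/7 - 32838*√26 ≈ -1.8182e+5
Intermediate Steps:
R = -1/14 ≈ -0.071429
t(v) = -239/14 (t(v) = -1/14 - 1*17 = -1/14 - 17 = -239/14)
842*(t(40) + L(26)) = 842*(-239/14 - 39*√26) = -100619/7 - 32838*√26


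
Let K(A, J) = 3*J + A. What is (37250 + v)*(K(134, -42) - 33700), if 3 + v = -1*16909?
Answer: -685227896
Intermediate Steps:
K(A, J) = A + 3*J
v = -16912 (v = -3 - 1*16909 = -3 - 16909 = -16912)
(37250 + v)*(K(134, -42) - 33700) = (37250 - 16912)*((134 + 3*(-42)) - 33700) = 20338*((134 - 126) - 33700) = 20338*(8 - 33700) = 20338*(-33692) = -685227896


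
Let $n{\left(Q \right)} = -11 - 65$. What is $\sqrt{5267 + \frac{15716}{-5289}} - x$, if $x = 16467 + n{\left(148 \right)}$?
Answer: $-16391 + \frac{\sqrt{147253413183}}{5289} \approx -16318.0$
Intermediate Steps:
$n{\left(Q \right)} = -76$
$x = 16391$ ($x = 16467 - 76 = 16391$)
$\sqrt{5267 + \frac{15716}{-5289}} - x = \sqrt{5267 + \frac{15716}{-5289}} - 16391 = \sqrt{5267 + 15716 \left(- \frac{1}{5289}\right)} - 16391 = \sqrt{5267 - \frac{15716}{5289}} - 16391 = \sqrt{\frac{27841447}{5289}} - 16391 = \frac{\sqrt{147253413183}}{5289} - 16391 = -16391 + \frac{\sqrt{147253413183}}{5289}$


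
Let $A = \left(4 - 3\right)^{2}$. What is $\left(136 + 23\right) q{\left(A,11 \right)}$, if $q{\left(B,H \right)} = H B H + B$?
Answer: $19398$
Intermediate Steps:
$A = 1$ ($A = 1^{2} = 1$)
$q{\left(B,H \right)} = B + B H^{2}$ ($q{\left(B,H \right)} = B H H + B = B H^{2} + B = B + B H^{2}$)
$\left(136 + 23\right) q{\left(A,11 \right)} = \left(136 + 23\right) 1 \left(1 + 11^{2}\right) = 159 \cdot 1 \left(1 + 121\right) = 159 \cdot 1 \cdot 122 = 159 \cdot 122 = 19398$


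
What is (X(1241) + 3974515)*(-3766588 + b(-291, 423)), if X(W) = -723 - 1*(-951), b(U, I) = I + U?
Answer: -14970694620808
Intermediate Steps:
X(W) = 228 (X(W) = -723 + 951 = 228)
(X(1241) + 3974515)*(-3766588 + b(-291, 423)) = (228 + 3974515)*(-3766588 + (423 - 291)) = 3974743*(-3766588 + 132) = 3974743*(-3766456) = -14970694620808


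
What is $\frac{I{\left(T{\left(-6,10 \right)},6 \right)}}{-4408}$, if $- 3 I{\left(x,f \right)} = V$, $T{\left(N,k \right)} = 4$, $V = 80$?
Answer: $\frac{10}{1653} \approx 0.0060496$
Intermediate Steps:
$I{\left(x,f \right)} = - \frac{80}{3}$ ($I{\left(x,f \right)} = \left(- \frac{1}{3}\right) 80 = - \frac{80}{3}$)
$\frac{I{\left(T{\left(-6,10 \right)},6 \right)}}{-4408} = - \frac{80}{3 \left(-4408\right)} = \left(- \frac{80}{3}\right) \left(- \frac{1}{4408}\right) = \frac{10}{1653}$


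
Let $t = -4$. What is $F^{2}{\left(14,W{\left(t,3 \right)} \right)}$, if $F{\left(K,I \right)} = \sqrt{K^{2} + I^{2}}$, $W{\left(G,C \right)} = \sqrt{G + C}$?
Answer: $195$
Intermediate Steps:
$W{\left(G,C \right)} = \sqrt{C + G}$
$F{\left(K,I \right)} = \sqrt{I^{2} + K^{2}}$
$F^{2}{\left(14,W{\left(t,3 \right)} \right)} = \left(\sqrt{\left(\sqrt{3 - 4}\right)^{2} + 14^{2}}\right)^{2} = \left(\sqrt{\left(\sqrt{-1}\right)^{2} + 196}\right)^{2} = \left(\sqrt{i^{2} + 196}\right)^{2} = \left(\sqrt{-1 + 196}\right)^{2} = \left(\sqrt{195}\right)^{2} = 195$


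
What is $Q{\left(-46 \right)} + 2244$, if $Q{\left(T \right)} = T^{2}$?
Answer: $4360$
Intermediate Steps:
$Q{\left(-46 \right)} + 2244 = \left(-46\right)^{2} + 2244 = 2116 + 2244 = 4360$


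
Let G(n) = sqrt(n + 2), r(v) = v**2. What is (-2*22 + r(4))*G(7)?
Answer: -84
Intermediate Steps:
G(n) = sqrt(2 + n)
(-2*22 + r(4))*G(7) = (-2*22 + 4**2)*sqrt(2 + 7) = (-44 + 16)*sqrt(9) = -28*3 = -84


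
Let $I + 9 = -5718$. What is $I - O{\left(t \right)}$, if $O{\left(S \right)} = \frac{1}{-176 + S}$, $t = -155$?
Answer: $- \frac{1895636}{331} \approx -5727.0$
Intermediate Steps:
$I = -5727$ ($I = -9 - 5718 = -5727$)
$I - O{\left(t \right)} = -5727 - \frac{1}{-176 - 155} = -5727 - \frac{1}{-331} = -5727 - - \frac{1}{331} = -5727 + \frac{1}{331} = - \frac{1895636}{331}$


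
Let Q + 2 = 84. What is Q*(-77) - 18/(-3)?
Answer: -6308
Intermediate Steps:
Q = 82 (Q = -2 + 84 = 82)
Q*(-77) - 18/(-3) = 82*(-77) - 18/(-3) = -6314 - 1/3*(-18) = -6314 + 6 = -6308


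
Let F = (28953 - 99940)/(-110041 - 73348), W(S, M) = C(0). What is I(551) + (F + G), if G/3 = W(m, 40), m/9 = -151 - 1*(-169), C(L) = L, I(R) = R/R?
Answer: 254376/183389 ≈ 1.3871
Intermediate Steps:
I(R) = 1
m = 162 (m = 9*(-151 - 1*(-169)) = 9*(-151 + 169) = 9*18 = 162)
W(S, M) = 0
F = 70987/183389 (F = -70987/(-183389) = -70987*(-1/183389) = 70987/183389 ≈ 0.38708)
G = 0 (G = 3*0 = 0)
I(551) + (F + G) = 1 + (70987/183389 + 0) = 1 + 70987/183389 = 254376/183389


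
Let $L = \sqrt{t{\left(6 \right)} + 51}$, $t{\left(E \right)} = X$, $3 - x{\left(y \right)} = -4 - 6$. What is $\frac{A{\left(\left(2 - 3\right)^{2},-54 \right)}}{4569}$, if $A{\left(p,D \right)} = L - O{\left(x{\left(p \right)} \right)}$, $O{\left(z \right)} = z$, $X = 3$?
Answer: $- \frac{13}{4569} + \frac{\sqrt{6}}{1523} \approx -0.0012369$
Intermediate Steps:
$x{\left(y \right)} = 13$ ($x{\left(y \right)} = 3 - \left(-4 - 6\right) = 3 - -10 = 3 + 10 = 13$)
$t{\left(E \right)} = 3$
$L = 3 \sqrt{6}$ ($L = \sqrt{3 + 51} = \sqrt{54} = 3 \sqrt{6} \approx 7.3485$)
$A{\left(p,D \right)} = -13 + 3 \sqrt{6}$ ($A{\left(p,D \right)} = 3 \sqrt{6} - 13 = -13 + 3 \sqrt{6}$)
$\frac{A{\left(\left(2 - 3\right)^{2},-54 \right)}}{4569} = \frac{-13 + 3 \sqrt{6}}{4569} = \left(-13 + 3 \sqrt{6}\right) \frac{1}{4569} = - \frac{13}{4569} + \frac{\sqrt{6}}{1523}$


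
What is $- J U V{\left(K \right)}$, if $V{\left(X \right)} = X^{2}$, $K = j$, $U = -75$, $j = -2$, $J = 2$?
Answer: $600$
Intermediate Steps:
$K = -2$
$- J U V{\left(K \right)} = \left(-1\right) 2 \left(-75\right) \left(-2\right)^{2} = \left(-2\right) \left(-75\right) 4 = 150 \cdot 4 = 600$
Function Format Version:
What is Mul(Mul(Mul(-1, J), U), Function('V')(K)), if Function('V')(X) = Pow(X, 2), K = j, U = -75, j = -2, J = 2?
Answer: 600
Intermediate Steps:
K = -2
Mul(Mul(Mul(-1, J), U), Function('V')(K)) = Mul(Mul(Mul(-1, 2), -75), Pow(-2, 2)) = Mul(Mul(-2, -75), 4) = Mul(150, 4) = 600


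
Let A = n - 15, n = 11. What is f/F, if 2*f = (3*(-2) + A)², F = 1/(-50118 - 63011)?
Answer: -5656450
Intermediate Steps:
F = -1/113129 (F = 1/(-113129) = -1/113129 ≈ -8.8395e-6)
A = -4 (A = 11 - 15 = -4)
f = 50 (f = (3*(-2) - 4)²/2 = (-6 - 4)²/2 = (½)*(-10)² = (½)*100 = 50)
f/F = 50/(-1/113129) = 50*(-113129) = -5656450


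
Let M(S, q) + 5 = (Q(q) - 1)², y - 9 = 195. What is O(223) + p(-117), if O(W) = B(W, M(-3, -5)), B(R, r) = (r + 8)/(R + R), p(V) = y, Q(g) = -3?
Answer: 91003/446 ≈ 204.04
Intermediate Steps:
y = 204 (y = 9 + 195 = 204)
p(V) = 204
M(S, q) = 11 (M(S, q) = -5 + (-3 - 1)² = -5 + (-4)² = -5 + 16 = 11)
B(R, r) = (8 + r)/(2*R) (B(R, r) = (8 + r)/((2*R)) = (8 + r)*(1/(2*R)) = (8 + r)/(2*R))
O(W) = 19/(2*W) (O(W) = (8 + 11)/(2*W) = (½)*19/W = 19/(2*W))
O(223) + p(-117) = (19/2)/223 + 204 = (19/2)*(1/223) + 204 = 19/446 + 204 = 91003/446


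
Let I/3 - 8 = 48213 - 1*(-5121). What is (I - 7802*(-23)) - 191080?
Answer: 148392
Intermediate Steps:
I = 160026 (I = 24 + 3*(48213 - 1*(-5121)) = 24 + 3*(48213 + 5121) = 24 + 3*53334 = 24 + 160002 = 160026)
(I - 7802*(-23)) - 191080 = (160026 - 7802*(-23)) - 191080 = (160026 + 179446) - 191080 = 339472 - 191080 = 148392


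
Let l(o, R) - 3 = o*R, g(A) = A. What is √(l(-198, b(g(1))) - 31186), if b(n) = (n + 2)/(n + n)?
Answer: 2*I*√7870 ≈ 177.43*I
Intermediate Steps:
b(n) = (2 + n)/(2*n) (b(n) = (2 + n)/((2*n)) = (2 + n)*(1/(2*n)) = (2 + n)/(2*n))
l(o, R) = 3 + R*o (l(o, R) = 3 + o*R = 3 + R*o)
√(l(-198, b(g(1))) - 31186) = √((3 + ((½)*(2 + 1)/1)*(-198)) - 31186) = √((3 + ((½)*1*3)*(-198)) - 31186) = √((3 + (3/2)*(-198)) - 31186) = √((3 - 297) - 31186) = √(-294 - 31186) = √(-31480) = 2*I*√7870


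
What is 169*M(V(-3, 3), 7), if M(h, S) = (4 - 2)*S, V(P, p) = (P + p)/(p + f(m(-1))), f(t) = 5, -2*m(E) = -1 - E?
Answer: 2366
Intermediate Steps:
m(E) = ½ + E/2 (m(E) = -(-1 - E)/2 = ½ + E/2)
V(P, p) = (P + p)/(5 + p) (V(P, p) = (P + p)/(p + 5) = (P + p)/(5 + p))
M(h, S) = 2*S
169*M(V(-3, 3), 7) = 169*(2*7) = 169*14 = 2366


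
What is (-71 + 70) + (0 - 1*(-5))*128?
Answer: 639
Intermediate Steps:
(-71 + 70) + (0 - 1*(-5))*128 = -1 + (0 + 5)*128 = -1 + 5*128 = -1 + 640 = 639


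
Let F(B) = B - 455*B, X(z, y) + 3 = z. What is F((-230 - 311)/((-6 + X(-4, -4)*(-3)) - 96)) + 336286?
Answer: 26993552/81 ≈ 3.3325e+5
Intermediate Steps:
X(z, y) = -3 + z
F(B) = -454*B
F((-230 - 311)/((-6 + X(-4, -4)*(-3)) - 96)) + 336286 = -454*(-230 - 311)/((-6 + (-3 - 4)*(-3)) - 96) + 336286 = -(-245614)/((-6 - 7*(-3)) - 96) + 336286 = -(-245614)/((-6 + 21) - 96) + 336286 = -(-245614)/(15 - 96) + 336286 = -(-245614)/(-81) + 336286 = -(-245614)*(-1)/81 + 336286 = -454*541/81 + 336286 = -245614/81 + 336286 = 26993552/81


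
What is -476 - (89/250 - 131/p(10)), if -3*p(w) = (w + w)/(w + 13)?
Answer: -464153/500 ≈ -928.31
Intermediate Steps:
p(w) = -2*w/(3*(13 + w)) (p(w) = -(w + w)/(3*(w + 13)) = -2*w/(3*(13 + w)))
-476 - (89/250 - 131/p(10)) = -476 - (89/250 - 131/((-2*10/(39 + 3*10)))) = -476 - (89*(1/250) - 131/((-2*10/(39 + 30)))) = -476 - (89/250 - 131/((-2*10/69))) = -476 - (89/250 - 131/((-2*10*1/69))) = -476 - (89/250 - 131/(-20/69)) = -476 - (89/250 - 131*(-69/20)) = -476 - (89/250 + 9039/20) = -476 - 1*226153/500 = -476 - 226153/500 = -464153/500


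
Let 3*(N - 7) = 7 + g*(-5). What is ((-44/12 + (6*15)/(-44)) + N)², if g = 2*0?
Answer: 57121/4356 ≈ 13.113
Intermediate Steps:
g = 0
N = 28/3 (N = 7 + (7 + 0*(-5))/3 = 7 + (7 + 0)/3 = 7 + (⅓)*7 = 7 + 7/3 = 28/3 ≈ 9.3333)
((-44/12 + (6*15)/(-44)) + N)² = ((-44/12 + (6*15)/(-44)) + 28/3)² = ((-44*1/12 + 90*(-1/44)) + 28/3)² = ((-11/3 - 45/22) + 28/3)² = (-377/66 + 28/3)² = (239/66)² = 57121/4356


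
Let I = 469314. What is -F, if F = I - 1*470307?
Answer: 993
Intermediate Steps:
F = -993 (F = 469314 - 1*470307 = 469314 - 470307 = -993)
-F = -1*(-993) = 993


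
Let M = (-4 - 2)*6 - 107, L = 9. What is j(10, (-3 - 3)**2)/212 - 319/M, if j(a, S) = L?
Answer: 6265/2756 ≈ 2.2732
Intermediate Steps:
j(a, S) = 9
M = -143 (M = -6*6 - 107 = -36 - 107 = -143)
j(10, (-3 - 3)**2)/212 - 319/M = 9/212 - 319/(-143) = 9*(1/212) - 319*(-1/143) = 9/212 + 29/13 = 6265/2756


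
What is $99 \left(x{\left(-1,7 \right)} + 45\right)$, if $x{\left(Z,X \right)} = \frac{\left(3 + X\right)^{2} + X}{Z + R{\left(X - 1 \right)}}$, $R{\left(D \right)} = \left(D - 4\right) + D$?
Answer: $\frac{41778}{7} \approx 5968.3$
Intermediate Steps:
$R{\left(D \right)} = -4 + 2 D$ ($R{\left(D \right)} = \left(-4 + D\right) + D = -4 + 2 D$)
$x{\left(Z,X \right)} = \frac{X + \left(3 + X\right)^{2}}{-6 + Z + 2 X}$ ($x{\left(Z,X \right)} = \frac{\left(3 + X\right)^{2} + X}{Z + \left(-4 + 2 \left(X - 1\right)\right)} = \frac{X + \left(3 + X\right)^{2}}{Z + \left(-4 + 2 \left(-1 + X\right)\right)} = \frac{X + \left(3 + X\right)^{2}}{Z + \left(-4 + \left(-2 + 2 X\right)\right)} = \frac{X + \left(3 + X\right)^{2}}{Z + \left(-6 + 2 X\right)} = \frac{X + \left(3 + X\right)^{2}}{-6 + Z + 2 X}$)
$99 \left(x{\left(-1,7 \right)} + 45\right) = 99 \left(\frac{7 + \left(3 + 7\right)^{2}}{-6 - 1 + 2 \cdot 7} + 45\right) = 99 \left(\frac{7 + 10^{2}}{-6 - 1 + 14} + 45\right) = 99 \left(\frac{7 + 100}{7} + 45\right) = 99 \left(\frac{1}{7} \cdot 107 + 45\right) = 99 \left(\frac{107}{7} + 45\right) = 99 \cdot \frac{422}{7} = \frac{41778}{7}$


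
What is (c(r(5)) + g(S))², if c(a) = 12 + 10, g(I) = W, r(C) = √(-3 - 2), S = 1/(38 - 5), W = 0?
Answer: 484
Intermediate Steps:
S = 1/33 ≈ 0.030303
r(C) = I*√5 (r(C) = √(-5) = I*√5)
g(I) = 0
c(a) = 22
(c(r(5)) + g(S))² = (22 + 0)² = 22² = 484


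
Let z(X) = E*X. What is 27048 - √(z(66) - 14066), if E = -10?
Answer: 27048 - I*√14726 ≈ 27048.0 - 121.35*I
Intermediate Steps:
z(X) = -10*X
27048 - √(z(66) - 14066) = 27048 - √(-10*66 - 14066) = 27048 - √(-660 - 14066) = 27048 - √(-14726) = 27048 - I*√14726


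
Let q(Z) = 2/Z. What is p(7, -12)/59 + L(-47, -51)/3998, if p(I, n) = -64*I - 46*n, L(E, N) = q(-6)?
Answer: 1247317/707646 ≈ 1.7626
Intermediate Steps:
L(E, N) = -1/3 (L(E, N) = 2/(-6) = 2*(-1/6) = -1/3)
p(7, -12)/59 + L(-47, -51)/3998 = (-64*7 - 46*(-12))/59 - 1/3/3998 = (-448 + 552)*(1/59) - 1/3*1/3998 = 104*(1/59) - 1/11994 = 104/59 - 1/11994 = 1247317/707646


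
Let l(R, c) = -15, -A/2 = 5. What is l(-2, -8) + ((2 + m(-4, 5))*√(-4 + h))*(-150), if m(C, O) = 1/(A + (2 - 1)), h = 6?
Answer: -15 - 850*√2/3 ≈ -415.69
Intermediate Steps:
A = -10 (A = -2*5 = -10)
m(C, O) = -⅑ (m(C, O) = 1/(-10 + (2 - 1)) = 1/(-10 + 1) = 1/(-9) = -⅑)
l(-2, -8) + ((2 + m(-4, 5))*√(-4 + h))*(-150) = -15 + ((2 - ⅑)*√(-4 + 6))*(-150) = -15 + (17*√2/9)*(-150) = -15 - 850*√2/3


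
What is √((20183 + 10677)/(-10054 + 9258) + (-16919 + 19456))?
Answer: 2*√24733113/199 ≈ 49.982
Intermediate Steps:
√((20183 + 10677)/(-10054 + 9258) + (-16919 + 19456)) = √(30860/(-796) + 2537) = √(30860*(-1/796) + 2537) = √(-7715/199 + 2537) = √(497148/199) = 2*√24733113/199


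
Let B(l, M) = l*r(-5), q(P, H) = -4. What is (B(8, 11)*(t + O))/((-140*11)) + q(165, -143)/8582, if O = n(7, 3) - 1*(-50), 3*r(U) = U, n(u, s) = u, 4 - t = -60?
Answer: 13480/12873 ≈ 1.0472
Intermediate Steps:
t = 64 (t = 4 - 1*(-60) = 4 + 60 = 64)
r(U) = U/3
B(l, M) = -5*l/3 (B(l, M) = l*((⅓)*(-5)) = l*(-5/3) = -5*l/3)
O = 57 (O = 7 - 1*(-50) = 7 + 50 = 57)
(B(8, 11)*(t + O))/((-140*11)) + q(165, -143)/8582 = ((-5/3*8)*(64 + 57))/((-140*11)) - 4/8582 = -40/3*121/(-1540) - 4*1/8582 = -4840/3*(-1/1540) - 2/4291 = 22/21 - 2/4291 = 13480/12873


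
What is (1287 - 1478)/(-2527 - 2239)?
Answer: 191/4766 ≈ 0.040076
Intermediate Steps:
(1287 - 1478)/(-2527 - 2239) = -191/(-4766) = -191*(-1/4766) = 191/4766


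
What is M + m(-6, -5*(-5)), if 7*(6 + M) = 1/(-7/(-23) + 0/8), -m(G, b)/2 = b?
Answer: -2721/49 ≈ -55.531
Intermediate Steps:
m(G, b) = -2*b
M = -271/49 (M = -6 + 1/(7*(-7/(-23) + 0/8)) = -6 + 1/(7*(-7*(-1/23) + 0*(1/8))) = -6 + 1/(7*(7/23 + 0)) = -6 + 1/(7*(7/23)) = -6 + (1/7)*(23/7) = -6 + 23/49 = -271/49 ≈ -5.5306)
M + m(-6, -5*(-5)) = -271/49 - (-10)*(-5) = -271/49 - 2*25 = -271/49 - 50 = -2721/49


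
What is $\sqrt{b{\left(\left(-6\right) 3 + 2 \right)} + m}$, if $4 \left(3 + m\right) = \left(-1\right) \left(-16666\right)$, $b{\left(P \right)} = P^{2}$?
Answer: $\frac{\sqrt{17678}}{2} \approx 66.479$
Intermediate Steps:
$m = \frac{8327}{2}$ ($m = -3 + \frac{\left(-1\right) \left(-16666\right)}{4} = -3 + \frac{1}{4} \cdot 16666 = -3 + \frac{8333}{2} = \frac{8327}{2} \approx 4163.5$)
$\sqrt{b{\left(\left(-6\right) 3 + 2 \right)} + m} = \sqrt{\left(\left(-6\right) 3 + 2\right)^{2} + \frac{8327}{2}} = \sqrt{\left(-18 + 2\right)^{2} + \frac{8327}{2}} = \sqrt{\left(-16\right)^{2} + \frac{8327}{2}} = \sqrt{256 + \frac{8327}{2}} = \sqrt{\frac{8839}{2}} = \frac{\sqrt{17678}}{2}$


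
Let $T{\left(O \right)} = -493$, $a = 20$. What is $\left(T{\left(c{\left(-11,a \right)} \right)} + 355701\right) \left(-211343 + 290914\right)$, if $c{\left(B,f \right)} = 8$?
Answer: $28264255768$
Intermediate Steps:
$\left(T{\left(c{\left(-11,a \right)} \right)} + 355701\right) \left(-211343 + 290914\right) = \left(-493 + 355701\right) \left(-211343 + 290914\right) = 355208 \cdot 79571 = 28264255768$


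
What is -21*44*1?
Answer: -924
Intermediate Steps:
-21*44*1 = -924*1 = -924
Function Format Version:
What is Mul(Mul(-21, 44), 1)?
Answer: -924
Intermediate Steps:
Mul(Mul(-21, 44), 1) = Mul(-924, 1) = -924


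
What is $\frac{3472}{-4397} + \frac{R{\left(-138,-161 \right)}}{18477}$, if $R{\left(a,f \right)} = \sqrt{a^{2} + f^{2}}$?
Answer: $- \frac{3472}{4397} + \frac{23 \sqrt{85}}{18477} \approx -0.77815$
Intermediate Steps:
$\frac{3472}{-4397} + \frac{R{\left(-138,-161 \right)}}{18477} = \frac{3472}{-4397} + \frac{\sqrt{\left(-138\right)^{2} + \left(-161\right)^{2}}}{18477} = 3472 \left(- \frac{1}{4397}\right) + \sqrt{19044 + 25921} \cdot \frac{1}{18477} = - \frac{3472}{4397} + \sqrt{44965} \cdot \frac{1}{18477} = - \frac{3472}{4397} + 23 \sqrt{85} \cdot \frac{1}{18477} = - \frac{3472}{4397} + \frac{23 \sqrt{85}}{18477}$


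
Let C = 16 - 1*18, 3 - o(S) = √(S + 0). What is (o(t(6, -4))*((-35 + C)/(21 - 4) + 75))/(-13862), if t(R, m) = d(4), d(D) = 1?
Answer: -1238/117827 ≈ -0.010507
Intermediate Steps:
t(R, m) = 1
o(S) = 3 - √S (o(S) = 3 - √(S + 0) = 3 - √S)
C = -2 (C = 16 - 18 = -2)
(o(t(6, -4))*((-35 + C)/(21 - 4) + 75))/(-13862) = ((3 - √1)*((-35 - 2)/(21 - 4) + 75))/(-13862) = ((3 - 1*1)*(-37/17 + 75))*(-1/13862) = ((3 - 1)*(-37*1/17 + 75))*(-1/13862) = (2*(-37/17 + 75))*(-1/13862) = (2*(1238/17))*(-1/13862) = (2476/17)*(-1/13862) = -1238/117827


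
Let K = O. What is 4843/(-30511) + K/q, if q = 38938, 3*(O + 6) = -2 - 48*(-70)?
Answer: -231911731/1782055977 ≈ -0.13014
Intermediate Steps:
O = 3340/3 (O = -6 + (-2 - 48*(-70))/3 = -6 + (-2 + 3360)/3 = -6 + (1/3)*3358 = -6 + 3358/3 = 3340/3 ≈ 1113.3)
K = 3340/3 ≈ 1113.3
4843/(-30511) + K/q = 4843/(-30511) + (3340/3)/38938 = 4843*(-1/30511) + (3340/3)*(1/38938) = -4843/30511 + 1670/58407 = -231911731/1782055977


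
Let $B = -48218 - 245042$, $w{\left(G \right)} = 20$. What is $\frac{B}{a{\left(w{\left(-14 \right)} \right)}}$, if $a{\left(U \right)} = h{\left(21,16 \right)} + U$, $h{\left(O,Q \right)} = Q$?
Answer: $- \frac{73315}{9} \approx -8146.1$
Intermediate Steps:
$B = -293260$ ($B = -48218 - 245042 = -293260$)
$a{\left(U \right)} = 16 + U$
$\frac{B}{a{\left(w{\left(-14 \right)} \right)}} = - \frac{293260}{16 + 20} = - \frac{293260}{36} = \left(-293260\right) \frac{1}{36} = - \frac{73315}{9}$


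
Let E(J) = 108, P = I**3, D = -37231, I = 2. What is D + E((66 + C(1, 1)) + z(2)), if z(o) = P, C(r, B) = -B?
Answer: -37123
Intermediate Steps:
P = 8 (P = 2**3 = 8)
z(o) = 8
D + E((66 + C(1, 1)) + z(2)) = -37231 + 108 = -37123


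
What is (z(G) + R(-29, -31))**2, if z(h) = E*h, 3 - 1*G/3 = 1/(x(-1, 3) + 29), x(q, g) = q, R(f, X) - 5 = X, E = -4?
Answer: 185761/49 ≈ 3791.0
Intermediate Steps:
R(f, X) = 5 + X
G = 249/28 (G = 9 - 3/(-1 + 29) = 9 - 3/28 = 249/28 ≈ 8.8929)
z(h) = -4*h
(z(G) + R(-29, -31))**2 = (-4*249/28 + (5 - 31))**2 = (-249/7 - 26)**2 = (-431/7)**2 = 185761/49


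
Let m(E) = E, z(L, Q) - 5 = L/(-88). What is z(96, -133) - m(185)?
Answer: -1992/11 ≈ -181.09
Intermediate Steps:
z(L, Q) = 5 - L/88 (z(L, Q) = 5 + L/(-88) = 5 + L*(-1/88) = 5 - L/88)
z(96, -133) - m(185) = (5 - 1/88*96) - 1*185 = (5 - 12/11) - 185 = 43/11 - 185 = -1992/11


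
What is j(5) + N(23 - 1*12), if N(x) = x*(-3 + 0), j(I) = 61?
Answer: 28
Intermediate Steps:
N(x) = -3*x (N(x) = x*(-3) = -3*x)
j(5) + N(23 - 1*12) = 61 - 3*(23 - 1*12) = 61 - 3*(23 - 12) = 61 - 3*11 = 61 - 33 = 28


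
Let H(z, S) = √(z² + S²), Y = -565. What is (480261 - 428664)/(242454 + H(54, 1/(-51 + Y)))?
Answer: 365150480720256/1715839879467323 - 2444904*√1106493697/1715839879467323 ≈ 0.21276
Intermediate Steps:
H(z, S) = √(S² + z²)
(480261 - 428664)/(242454 + H(54, 1/(-51 + Y))) = (480261 - 428664)/(242454 + √((1/(-51 - 565))² + 54²)) = 51597/(242454 + √((1/(-616))² + 2916)) = 51597/(242454 + √((-1/616)² + 2916)) = 51597/(242454 + √(1/379456 + 2916)) = 51597/(242454 + √(1106493697/379456)) = 51597/(242454 + √1106493697/616)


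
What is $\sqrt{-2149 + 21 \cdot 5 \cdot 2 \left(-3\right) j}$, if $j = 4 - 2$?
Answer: $i \sqrt{3409} \approx 58.387 i$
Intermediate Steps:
$j = 2$ ($j = 4 - 2 = 2$)
$\sqrt{-2149 + 21 \cdot 5 \cdot 2 \left(-3\right) j} = \sqrt{-2149 + 21 \cdot 5 \cdot 2 \left(-3\right) 2} = \sqrt{-2149 + 21 \cdot 10 \left(-3\right) 2} = \sqrt{-2149 + 21 \left(-30\right) 2} = \sqrt{-2149 - 1260} = \sqrt{-3409} = i \sqrt{3409}$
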